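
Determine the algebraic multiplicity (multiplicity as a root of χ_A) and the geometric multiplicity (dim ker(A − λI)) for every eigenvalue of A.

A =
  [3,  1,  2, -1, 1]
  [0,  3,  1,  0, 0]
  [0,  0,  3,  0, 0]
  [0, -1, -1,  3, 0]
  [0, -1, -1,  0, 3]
λ = 3: alg = 5, geom = 2

Step 1 — factor the characteristic polynomial to read off the algebraic multiplicities:
  χ_A(x) = (x - 3)^5

Step 2 — compute geometric multiplicities via the rank-nullity identity g(λ) = n − rank(A − λI):
  rank(A − (3)·I) = 3, so dim ker(A − (3)·I) = n − 3 = 2

Summary:
  λ = 3: algebraic multiplicity = 5, geometric multiplicity = 2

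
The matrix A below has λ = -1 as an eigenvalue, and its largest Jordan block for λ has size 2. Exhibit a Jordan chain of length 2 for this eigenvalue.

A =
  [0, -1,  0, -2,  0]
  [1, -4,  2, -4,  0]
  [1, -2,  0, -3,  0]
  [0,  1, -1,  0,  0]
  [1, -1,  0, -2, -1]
A Jordan chain for λ = -1 of length 2:
v_1 = (1, 1, 1, 0, 1)ᵀ
v_2 = (1, 0, 0, 0, 0)ᵀ

Let N = A − (-1)·I. We want v_2 with N^2 v_2 = 0 but N^1 v_2 ≠ 0; then v_{j-1} := N · v_j for j = 2, …, 2.

Pick v_2 = (1, 0, 0, 0, 0)ᵀ.
Then v_1 = N · v_2 = (1, 1, 1, 0, 1)ᵀ.

Sanity check: (A − (-1)·I) v_1 = (0, 0, 0, 0, 0)ᵀ = 0. ✓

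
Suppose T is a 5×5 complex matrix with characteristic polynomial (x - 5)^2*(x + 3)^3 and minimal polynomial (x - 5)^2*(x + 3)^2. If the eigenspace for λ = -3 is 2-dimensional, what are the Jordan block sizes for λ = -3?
Block sizes for λ = -3: [2, 1]

Step 1 — from the characteristic polynomial, algebraic multiplicity of λ = -3 is 3. From dim ker(T − (-3)·I) = 2, there are exactly 2 Jordan blocks for λ = -3.
Step 2 — from the minimal polynomial, the factor (x + 3)^2 tells us the largest block for λ = -3 has size 2.
Step 3 — with total size 3, 2 blocks, and largest block 2, the block sizes (in nonincreasing order) are [2, 1].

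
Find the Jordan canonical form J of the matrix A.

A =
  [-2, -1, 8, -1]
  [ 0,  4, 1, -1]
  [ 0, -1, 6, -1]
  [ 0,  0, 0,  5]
J_1(-2) ⊕ J_2(5) ⊕ J_1(5)

The characteristic polynomial is
  det(x·I − A) = x^4 - 13*x^3 + 45*x^2 + 25*x - 250 = (x - 5)^3*(x + 2)

Eigenvalues and multiplicities (the geometric multiplicity of λ is n − rank(A − λI), which equals the number of Jordan blocks for λ):
  λ = -2: algebraic multiplicity = 1, geometric multiplicity = 1
  λ = 5: algebraic multiplicity = 3, geometric multiplicity = 2

Determining the block sizes for each eigenvalue:
  λ = -2: one block (gm = 1), so the single block has size am = 1 → block sizes [1]
  λ = 5: 2 blocks summing to 3 forces exactly one block of size 2 and the rest size 1 → block sizes [2, 1]

Assembling the blocks gives a Jordan form
J =
  [-2, 0, 0, 0]
  [ 0, 5, 1, 0]
  [ 0, 0, 5, 0]
  [ 0, 0, 0, 5]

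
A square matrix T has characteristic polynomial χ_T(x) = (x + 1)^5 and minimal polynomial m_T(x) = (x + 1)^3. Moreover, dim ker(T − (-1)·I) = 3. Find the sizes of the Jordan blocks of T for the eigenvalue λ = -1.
Block sizes for λ = -1: [3, 1, 1]

Step 1 — from the characteristic polynomial, algebraic multiplicity of λ = -1 is 5. From dim ker(T − (-1)·I) = 3, there are exactly 3 Jordan blocks for λ = -1.
Step 2 — from the minimal polynomial, the factor (x + 1)^3 tells us the largest block for λ = -1 has size 3.
Step 3 — with total size 5, 3 blocks, and largest block 3, the block sizes (in nonincreasing order) are [3, 1, 1].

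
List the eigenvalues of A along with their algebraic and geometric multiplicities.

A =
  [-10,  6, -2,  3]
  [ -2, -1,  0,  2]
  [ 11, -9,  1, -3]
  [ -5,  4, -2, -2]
λ = -3: alg = 4, geom = 2

Step 1 — factor the characteristic polynomial to read off the algebraic multiplicities:
  χ_A(x) = (x + 3)^4

Step 2 — compute geometric multiplicities via the rank-nullity identity g(λ) = n − rank(A − λI):
  rank(A − (-3)·I) = 2, so dim ker(A − (-3)·I) = n − 2 = 2

Summary:
  λ = -3: algebraic multiplicity = 4, geometric multiplicity = 2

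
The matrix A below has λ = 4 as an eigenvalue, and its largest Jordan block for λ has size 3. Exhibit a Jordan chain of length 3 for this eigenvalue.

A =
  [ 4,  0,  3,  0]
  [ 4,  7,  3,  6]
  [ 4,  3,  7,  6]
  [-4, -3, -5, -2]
A Jordan chain for λ = 4 of length 3:
v_1 = (12, 0, 0, -8)ᵀ
v_2 = (0, 4, 4, -4)ᵀ
v_3 = (1, 0, 0, 0)ᵀ

Let N = A − (4)·I. We want v_3 with N^3 v_3 = 0 but N^2 v_3 ≠ 0; then v_{j-1} := N · v_j for j = 3, …, 2.

Pick v_3 = (1, 0, 0, 0)ᵀ.
Then v_2 = N · v_3 = (0, 4, 4, -4)ᵀ.
Then v_1 = N · v_2 = (12, 0, 0, -8)ᵀ.

Sanity check: (A − (4)·I) v_1 = (0, 0, 0, 0)ᵀ = 0. ✓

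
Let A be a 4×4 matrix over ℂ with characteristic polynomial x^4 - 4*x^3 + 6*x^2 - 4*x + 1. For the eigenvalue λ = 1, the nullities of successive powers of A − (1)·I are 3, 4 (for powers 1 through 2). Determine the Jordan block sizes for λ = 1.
Block sizes for λ = 1: [2, 1, 1]

From the dimensions of kernels of powers, the number of Jordan blocks of size at least j is d_j − d_{j−1} where d_j = dim ker(N^j) (with d_0 = 0). Computing the differences gives [3, 1].
The number of blocks of size exactly k is (#blocks of size ≥ k) − (#blocks of size ≥ k + 1), so the partition is: 2 block(s) of size 1, 1 block(s) of size 2.
In nonincreasing order the block sizes are [2, 1, 1].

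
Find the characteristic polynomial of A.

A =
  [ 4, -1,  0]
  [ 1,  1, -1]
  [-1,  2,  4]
x^3 - 9*x^2 + 27*x - 27

Expanding det(x·I − A) (e.g. by cofactor expansion or by noting that A is similar to its Jordan form J, which has the same characteristic polynomial as A) gives
  χ_A(x) = x^3 - 9*x^2 + 27*x - 27
which factors as (x - 3)^3. The eigenvalues (with algebraic multiplicities) are λ = 3 with multiplicity 3.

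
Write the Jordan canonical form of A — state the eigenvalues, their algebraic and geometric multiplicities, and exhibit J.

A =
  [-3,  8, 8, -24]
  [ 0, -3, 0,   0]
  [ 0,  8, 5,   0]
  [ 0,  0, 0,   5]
J_1(-3) ⊕ J_1(-3) ⊕ J_1(5) ⊕ J_1(5)

The characteristic polynomial is
  det(x·I − A) = x^4 - 4*x^3 - 26*x^2 + 60*x + 225 = (x - 5)^2*(x + 3)^2

Eigenvalues and multiplicities (the geometric multiplicity of λ is n − rank(A − λI), which equals the number of Jordan blocks for λ):
  λ = -3: algebraic multiplicity = 2, geometric multiplicity = 2
  λ = 5: algebraic multiplicity = 2, geometric multiplicity = 2

Determining the block sizes for each eigenvalue:
  λ = -3: gm = am = 2, so every block has size 1 → block sizes [1, 1]
  λ = 5: gm = am = 2, so every block has size 1 → block sizes [1, 1]

Assembling the blocks gives a Jordan form
J =
  [-3,  0, 0, 0]
  [ 0, -3, 0, 0]
  [ 0,  0, 5, 0]
  [ 0,  0, 0, 5]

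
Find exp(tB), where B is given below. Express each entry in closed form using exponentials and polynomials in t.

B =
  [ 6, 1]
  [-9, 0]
e^{tB} =
  [3*t*exp(3*t) + exp(3*t), t*exp(3*t)]
  [-9*t*exp(3*t), -3*t*exp(3*t) + exp(3*t)]

Strategy: write B = P · J · P⁻¹ where J is a Jordan canonical form, so e^{tB} = P · e^{tJ} · P⁻¹, and e^{tJ} can be computed block-by-block.

B has Jordan form
J =
  [3, 1]
  [0, 3]
(up to reordering of blocks).

Per-block formulas:
  For a 2×2 Jordan block J_2(3): exp(t · J_2(3)) = e^(3t)·(I + t·N), where N is the 2×2 nilpotent shift.

After assembling e^{tJ} and conjugating by P, we get:

e^{tB} =
  [3*t*exp(3*t) + exp(3*t), t*exp(3*t)]
  [-9*t*exp(3*t), -3*t*exp(3*t) + exp(3*t)]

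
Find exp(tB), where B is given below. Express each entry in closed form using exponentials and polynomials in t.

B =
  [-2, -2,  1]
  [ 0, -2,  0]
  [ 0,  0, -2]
e^{tB} =
  [exp(-2*t), -2*t*exp(-2*t), t*exp(-2*t)]
  [0, exp(-2*t), 0]
  [0, 0, exp(-2*t)]

Strategy: write B = P · J · P⁻¹ where J is a Jordan canonical form, so e^{tB} = P · e^{tJ} · P⁻¹, and e^{tJ} can be computed block-by-block.

B has Jordan form
J =
  [-2,  1,  0]
  [ 0, -2,  0]
  [ 0,  0, -2]
(up to reordering of blocks).

Per-block formulas:
  For a 2×2 Jordan block J_2(-2): exp(t · J_2(-2)) = e^(-2t)·(I + t·N), where N is the 2×2 nilpotent shift.
  For a 1×1 block at λ = -2: exp(t · [-2]) = [e^(-2t)].

After assembling e^{tJ} and conjugating by P, we get:

e^{tB} =
  [exp(-2*t), -2*t*exp(-2*t), t*exp(-2*t)]
  [0, exp(-2*t), 0]
  [0, 0, exp(-2*t)]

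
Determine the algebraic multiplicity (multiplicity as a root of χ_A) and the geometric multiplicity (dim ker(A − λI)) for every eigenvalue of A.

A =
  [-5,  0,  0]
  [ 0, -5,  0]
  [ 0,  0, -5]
λ = -5: alg = 3, geom = 3

Step 1 — factor the characteristic polynomial to read off the algebraic multiplicities:
  χ_A(x) = (x + 5)^3

Step 2 — compute geometric multiplicities via the rank-nullity identity g(λ) = n − rank(A − λI):
  rank(A − (-5)·I) = 0, so dim ker(A − (-5)·I) = n − 0 = 3

Summary:
  λ = -5: algebraic multiplicity = 3, geometric multiplicity = 3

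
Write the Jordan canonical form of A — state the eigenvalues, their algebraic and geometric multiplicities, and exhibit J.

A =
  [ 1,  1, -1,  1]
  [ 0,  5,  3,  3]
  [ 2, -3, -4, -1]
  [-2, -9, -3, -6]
J_3(-1) ⊕ J_1(-1)

The characteristic polynomial is
  det(x·I − A) = x^4 + 4*x^3 + 6*x^2 + 4*x + 1 = (x + 1)^4

Eigenvalues and multiplicities (the geometric multiplicity of λ is n − rank(A − λI), which equals the number of Jordan blocks for λ):
  λ = -1: algebraic multiplicity = 4, geometric multiplicity = 2

Determining the block sizes for each eigenvalue:
  λ = -1: with am = 4 and gm = 2, the partition is not yet determined (e.g. several partitions of 4 into 2 parts exist). Let N = A − (-1)·I. Computing rank(N^1) = 2, rank(N^2) = 1, rank(N^3) = 0; the number of blocks of size ≥ j is rank(N^{j−1}) − rank(N^j), giving [2, 1, 1]. So we have 1 block(s) of size 3, 1 block(s) of size 1 → block sizes [3, 1]

Assembling the blocks gives a Jordan form
J =
  [-1,  1,  0,  0]
  [ 0, -1,  1,  0]
  [ 0,  0, -1,  0]
  [ 0,  0,  0, -1]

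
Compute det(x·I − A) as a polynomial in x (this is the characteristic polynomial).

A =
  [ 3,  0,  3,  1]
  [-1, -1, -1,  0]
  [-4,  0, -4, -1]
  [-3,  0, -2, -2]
x^4 + 4*x^3 + 6*x^2 + 4*x + 1

Expanding det(x·I − A) (e.g. by cofactor expansion or by noting that A is similar to its Jordan form J, which has the same characteristic polynomial as A) gives
  χ_A(x) = x^4 + 4*x^3 + 6*x^2 + 4*x + 1
which factors as (x + 1)^4. The eigenvalues (with algebraic multiplicities) are λ = -1 with multiplicity 4.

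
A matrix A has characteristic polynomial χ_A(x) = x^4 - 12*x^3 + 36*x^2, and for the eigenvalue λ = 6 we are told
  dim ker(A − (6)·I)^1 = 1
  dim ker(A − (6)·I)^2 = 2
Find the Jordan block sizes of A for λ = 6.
Block sizes for λ = 6: [2]

From the dimensions of kernels of powers, the number of Jordan blocks of size at least j is d_j − d_{j−1} where d_j = dim ker(N^j) (with d_0 = 0). Computing the differences gives [1, 1].
The number of blocks of size exactly k is (#blocks of size ≥ k) − (#blocks of size ≥ k + 1), so the partition is: 1 block(s) of size 2.
In nonincreasing order the block sizes are [2].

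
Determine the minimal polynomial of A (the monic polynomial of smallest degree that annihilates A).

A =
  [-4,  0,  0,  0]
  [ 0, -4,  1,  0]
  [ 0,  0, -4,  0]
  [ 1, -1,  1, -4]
x^3 + 12*x^2 + 48*x + 64

The characteristic polynomial is χ_A(x) = (x + 4)^4, so the eigenvalues are known. The minimal polynomial is
  m_A(x) = Π_λ (x − λ)^{k_λ}
where k_λ is the size of the *largest* Jordan block for λ (equivalently, the smallest k with (A − λI)^k v = 0 for every generalised eigenvector v of λ).

  λ = -4: largest Jordan block has size 3, contributing (x + 4)^3

So m_A(x) = (x + 4)^3 = x^3 + 12*x^2 + 48*x + 64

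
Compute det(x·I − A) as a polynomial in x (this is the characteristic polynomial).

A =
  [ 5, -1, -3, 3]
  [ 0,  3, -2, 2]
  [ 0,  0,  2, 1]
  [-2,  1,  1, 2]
x^4 - 12*x^3 + 54*x^2 - 108*x + 81

Expanding det(x·I − A) (e.g. by cofactor expansion or by noting that A is similar to its Jordan form J, which has the same characteristic polynomial as A) gives
  χ_A(x) = x^4 - 12*x^3 + 54*x^2 - 108*x + 81
which factors as (x - 3)^4. The eigenvalues (with algebraic multiplicities) are λ = 3 with multiplicity 4.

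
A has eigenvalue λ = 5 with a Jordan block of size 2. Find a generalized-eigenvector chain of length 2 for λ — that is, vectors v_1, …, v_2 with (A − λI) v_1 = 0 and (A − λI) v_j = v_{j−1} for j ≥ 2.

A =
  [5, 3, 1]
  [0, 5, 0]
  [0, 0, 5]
A Jordan chain for λ = 5 of length 2:
v_1 = (3, 0, 0)ᵀ
v_2 = (0, 1, 0)ᵀ

Let N = A − (5)·I. We want v_2 with N^2 v_2 = 0 but N^1 v_2 ≠ 0; then v_{j-1} := N · v_j for j = 2, …, 2.

Pick v_2 = (0, 1, 0)ᵀ.
Then v_1 = N · v_2 = (3, 0, 0)ᵀ.

Sanity check: (A − (5)·I) v_1 = (0, 0, 0)ᵀ = 0. ✓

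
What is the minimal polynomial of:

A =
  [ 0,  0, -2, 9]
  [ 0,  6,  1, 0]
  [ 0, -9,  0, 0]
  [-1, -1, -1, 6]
x^3 - 9*x^2 + 27*x - 27

The characteristic polynomial is χ_A(x) = (x - 3)^4, so the eigenvalues are known. The minimal polynomial is
  m_A(x) = Π_λ (x − λ)^{k_λ}
where k_λ is the size of the *largest* Jordan block for λ (equivalently, the smallest k with (A − λI)^k v = 0 for every generalised eigenvector v of λ).

  λ = 3: largest Jordan block has size 3, contributing (x − 3)^3

So m_A(x) = (x - 3)^3 = x^3 - 9*x^2 + 27*x - 27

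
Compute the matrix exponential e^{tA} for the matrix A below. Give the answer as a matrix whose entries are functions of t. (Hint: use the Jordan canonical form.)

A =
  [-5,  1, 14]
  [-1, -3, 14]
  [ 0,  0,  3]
e^{tA} =
  [-t*exp(-4*t) + exp(-4*t), t*exp(-4*t), 2*exp(3*t) - 2*exp(-4*t)]
  [-t*exp(-4*t), t*exp(-4*t) + exp(-4*t), 2*exp(3*t) - 2*exp(-4*t)]
  [0, 0, exp(3*t)]

Strategy: write A = P · J · P⁻¹ where J is a Jordan canonical form, so e^{tA} = P · e^{tJ} · P⁻¹, and e^{tJ} can be computed block-by-block.

A has Jordan form
J =
  [-4,  1, 0]
  [ 0, -4, 0]
  [ 0,  0, 3]
(up to reordering of blocks).

Per-block formulas:
  For a 2×2 Jordan block J_2(-4): exp(t · J_2(-4)) = e^(-4t)·(I + t·N), where N is the 2×2 nilpotent shift.
  For a 1×1 block at λ = 3: exp(t · [3]) = [e^(3t)].

After assembling e^{tJ} and conjugating by P, we get:

e^{tA} =
  [-t*exp(-4*t) + exp(-4*t), t*exp(-4*t), 2*exp(3*t) - 2*exp(-4*t)]
  [-t*exp(-4*t), t*exp(-4*t) + exp(-4*t), 2*exp(3*t) - 2*exp(-4*t)]
  [0, 0, exp(3*t)]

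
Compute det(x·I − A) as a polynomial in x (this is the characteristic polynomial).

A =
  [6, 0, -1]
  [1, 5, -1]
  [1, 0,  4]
x^3 - 15*x^2 + 75*x - 125

Expanding det(x·I − A) (e.g. by cofactor expansion or by noting that A is similar to its Jordan form J, which has the same characteristic polynomial as A) gives
  χ_A(x) = x^3 - 15*x^2 + 75*x - 125
which factors as (x - 5)^3. The eigenvalues (with algebraic multiplicities) are λ = 5 with multiplicity 3.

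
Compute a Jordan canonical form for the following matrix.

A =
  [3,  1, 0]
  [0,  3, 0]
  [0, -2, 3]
J_2(3) ⊕ J_1(3)

The characteristic polynomial is
  det(x·I − A) = x^3 - 9*x^2 + 27*x - 27 = (x - 3)^3

Eigenvalues and multiplicities (the geometric multiplicity of λ is n − rank(A − λI), which equals the number of Jordan blocks for λ):
  λ = 3: algebraic multiplicity = 3, geometric multiplicity = 2

Determining the block sizes for each eigenvalue:
  λ = 3: 2 blocks summing to 3 forces exactly one block of size 2 and the rest size 1 → block sizes [2, 1]

Assembling the blocks gives a Jordan form
J =
  [3, 1, 0]
  [0, 3, 0]
  [0, 0, 3]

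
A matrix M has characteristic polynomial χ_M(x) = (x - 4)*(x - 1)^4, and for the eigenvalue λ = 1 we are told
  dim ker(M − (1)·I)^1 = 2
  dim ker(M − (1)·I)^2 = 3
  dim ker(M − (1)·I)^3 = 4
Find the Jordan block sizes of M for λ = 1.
Block sizes for λ = 1: [3, 1]

From the dimensions of kernels of powers, the number of Jordan blocks of size at least j is d_j − d_{j−1} where d_j = dim ker(N^j) (with d_0 = 0). Computing the differences gives [2, 1, 1].
The number of blocks of size exactly k is (#blocks of size ≥ k) − (#blocks of size ≥ k + 1), so the partition is: 1 block(s) of size 1, 1 block(s) of size 3.
In nonincreasing order the block sizes are [3, 1].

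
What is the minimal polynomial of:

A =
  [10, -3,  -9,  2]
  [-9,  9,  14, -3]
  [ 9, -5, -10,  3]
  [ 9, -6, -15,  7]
x^2 - 8*x + 16

The characteristic polynomial is χ_A(x) = (x - 4)^4, so the eigenvalues are known. The minimal polynomial is
  m_A(x) = Π_λ (x − λ)^{k_λ}
where k_λ is the size of the *largest* Jordan block for λ (equivalently, the smallest k with (A − λI)^k v = 0 for every generalised eigenvector v of λ).

  λ = 4: largest Jordan block has size 2, contributing (x − 4)^2

So m_A(x) = (x - 4)^2 = x^2 - 8*x + 16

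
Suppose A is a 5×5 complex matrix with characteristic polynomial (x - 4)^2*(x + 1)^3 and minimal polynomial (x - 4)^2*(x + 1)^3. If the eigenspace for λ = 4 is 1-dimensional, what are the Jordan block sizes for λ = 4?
Block sizes for λ = 4: [2]

Step 1 — from the characteristic polynomial, algebraic multiplicity of λ = 4 is 2. From dim ker(A − (4)·I) = 1, there are exactly 1 Jordan blocks for λ = 4.
Step 2 — from the minimal polynomial, the factor (x − 4)^2 tells us the largest block for λ = 4 has size 2.
Step 3 — with total size 2, 1 blocks, and largest block 2, the block sizes (in nonincreasing order) are [2].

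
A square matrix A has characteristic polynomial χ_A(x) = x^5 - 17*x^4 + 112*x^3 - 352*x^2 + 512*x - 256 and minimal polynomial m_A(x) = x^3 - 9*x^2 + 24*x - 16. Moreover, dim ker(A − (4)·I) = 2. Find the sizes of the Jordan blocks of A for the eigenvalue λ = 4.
Block sizes for λ = 4: [2, 2]

Step 1 — from the characteristic polynomial, algebraic multiplicity of λ = 4 is 4. From dim ker(A − (4)·I) = 2, there are exactly 2 Jordan blocks for λ = 4.
Step 2 — from the minimal polynomial, the factor (x − 4)^2 tells us the largest block for λ = 4 has size 2.
Step 3 — with total size 4, 2 blocks, and largest block 2, the block sizes (in nonincreasing order) are [2, 2].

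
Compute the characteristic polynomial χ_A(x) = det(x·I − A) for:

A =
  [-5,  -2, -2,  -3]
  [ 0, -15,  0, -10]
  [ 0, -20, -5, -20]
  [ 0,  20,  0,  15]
x^4 + 10*x^3 - 250*x - 625

Expanding det(x·I − A) (e.g. by cofactor expansion or by noting that A is similar to its Jordan form J, which has the same characteristic polynomial as A) gives
  χ_A(x) = x^4 + 10*x^3 - 250*x - 625
which factors as (x - 5)*(x + 5)^3. The eigenvalues (with algebraic multiplicities) are λ = -5 with multiplicity 3, λ = 5 with multiplicity 1.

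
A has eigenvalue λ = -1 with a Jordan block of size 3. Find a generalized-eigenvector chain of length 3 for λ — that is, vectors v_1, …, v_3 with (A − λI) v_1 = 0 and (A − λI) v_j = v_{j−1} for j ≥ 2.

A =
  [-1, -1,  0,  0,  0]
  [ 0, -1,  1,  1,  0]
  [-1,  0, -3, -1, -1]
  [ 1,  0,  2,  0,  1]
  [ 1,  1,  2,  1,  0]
A Jordan chain for λ = -1 of length 3:
v_1 = (-1, 0, 0, 0, 1)ᵀ
v_2 = (0, 1, -2, 2, 2)ᵀ
v_3 = (0, 0, 1, 0, 0)ᵀ

Let N = A − (-1)·I. We want v_3 with N^3 v_3 = 0 but N^2 v_3 ≠ 0; then v_{j-1} := N · v_j for j = 3, …, 2.

Pick v_3 = (0, 0, 1, 0, 0)ᵀ.
Then v_2 = N · v_3 = (0, 1, -2, 2, 2)ᵀ.
Then v_1 = N · v_2 = (-1, 0, 0, 0, 1)ᵀ.

Sanity check: (A − (-1)·I) v_1 = (0, 0, 0, 0, 0)ᵀ = 0. ✓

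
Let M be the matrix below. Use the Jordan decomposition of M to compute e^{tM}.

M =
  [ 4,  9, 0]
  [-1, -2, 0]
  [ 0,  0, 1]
e^{tM} =
  [3*t*exp(t) + exp(t), 9*t*exp(t), 0]
  [-t*exp(t), -3*t*exp(t) + exp(t), 0]
  [0, 0, exp(t)]

Strategy: write M = P · J · P⁻¹ where J is a Jordan canonical form, so e^{tM} = P · e^{tJ} · P⁻¹, and e^{tJ} can be computed block-by-block.

M has Jordan form
J =
  [1, 1, 0]
  [0, 1, 0]
  [0, 0, 1]
(up to reordering of blocks).

Per-block formulas:
  For a 2×2 Jordan block J_2(1): exp(t · J_2(1)) = e^(1t)·(I + t·N), where N is the 2×2 nilpotent shift.
  For a 1×1 block at λ = 1: exp(t · [1]) = [e^(1t)].

After assembling e^{tJ} and conjugating by P, we get:

e^{tM} =
  [3*t*exp(t) + exp(t), 9*t*exp(t), 0]
  [-t*exp(t), -3*t*exp(t) + exp(t), 0]
  [0, 0, exp(t)]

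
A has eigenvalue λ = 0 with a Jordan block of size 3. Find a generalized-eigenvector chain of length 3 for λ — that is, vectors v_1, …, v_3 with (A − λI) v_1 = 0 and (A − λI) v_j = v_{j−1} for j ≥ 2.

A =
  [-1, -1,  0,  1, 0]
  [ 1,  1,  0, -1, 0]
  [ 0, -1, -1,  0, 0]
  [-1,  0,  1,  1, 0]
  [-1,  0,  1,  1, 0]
A Jordan chain for λ = 0 of length 3:
v_1 = (-1, 1, -1, 0, 0)ᵀ
v_2 = (-1, 1, 0, -1, -1)ᵀ
v_3 = (1, 0, 0, 0, 0)ᵀ

Let N = A − (0)·I. We want v_3 with N^3 v_3 = 0 but N^2 v_3 ≠ 0; then v_{j-1} := N · v_j for j = 3, …, 2.

Pick v_3 = (1, 0, 0, 0, 0)ᵀ.
Then v_2 = N · v_3 = (-1, 1, 0, -1, -1)ᵀ.
Then v_1 = N · v_2 = (-1, 1, -1, 0, 0)ᵀ.

Sanity check: (A − (0)·I) v_1 = (0, 0, 0, 0, 0)ᵀ = 0. ✓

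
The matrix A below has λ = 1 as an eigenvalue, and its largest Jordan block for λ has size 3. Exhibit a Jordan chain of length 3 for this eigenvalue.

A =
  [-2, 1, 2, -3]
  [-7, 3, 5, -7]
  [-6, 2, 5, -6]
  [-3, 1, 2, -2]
A Jordan chain for λ = 1 of length 3:
v_1 = (-1, -2, -2, -1)ᵀ
v_2 = (-3, -7, -6, -3)ᵀ
v_3 = (1, 0, 0, 0)ᵀ

Let N = A − (1)·I. We want v_3 with N^3 v_3 = 0 but N^2 v_3 ≠ 0; then v_{j-1} := N · v_j for j = 3, …, 2.

Pick v_3 = (1, 0, 0, 0)ᵀ.
Then v_2 = N · v_3 = (-3, -7, -6, -3)ᵀ.
Then v_1 = N · v_2 = (-1, -2, -2, -1)ᵀ.

Sanity check: (A − (1)·I) v_1 = (0, 0, 0, 0)ᵀ = 0. ✓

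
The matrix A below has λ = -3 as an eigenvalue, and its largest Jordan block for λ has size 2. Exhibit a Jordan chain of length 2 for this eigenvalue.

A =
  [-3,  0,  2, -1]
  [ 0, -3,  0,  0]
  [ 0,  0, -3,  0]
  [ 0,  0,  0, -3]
A Jordan chain for λ = -3 of length 2:
v_1 = (2, 0, 0, 0)ᵀ
v_2 = (0, 0, 1, 0)ᵀ

Let N = A − (-3)·I. We want v_2 with N^2 v_2 = 0 but N^1 v_2 ≠ 0; then v_{j-1} := N · v_j for j = 2, …, 2.

Pick v_2 = (0, 0, 1, 0)ᵀ.
Then v_1 = N · v_2 = (2, 0, 0, 0)ᵀ.

Sanity check: (A − (-3)·I) v_1 = (0, 0, 0, 0)ᵀ = 0. ✓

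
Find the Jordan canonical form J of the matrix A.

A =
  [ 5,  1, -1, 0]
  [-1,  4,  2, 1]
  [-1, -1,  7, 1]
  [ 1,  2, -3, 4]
J_2(5) ⊕ J_2(5)

The characteristic polynomial is
  det(x·I − A) = x^4 - 20*x^3 + 150*x^2 - 500*x + 625 = (x - 5)^4

Eigenvalues and multiplicities (the geometric multiplicity of λ is n − rank(A − λI), which equals the number of Jordan blocks for λ):
  λ = 5: algebraic multiplicity = 4, geometric multiplicity = 2

Determining the block sizes for each eigenvalue:
  λ = 5: with am = 4 and gm = 2, the partition is not yet determined (e.g. several partitions of 4 into 2 parts exist). Let N = A − (5)·I. Computing rank(N^1) = 2, rank(N^2) = 0; the number of blocks of size ≥ j is rank(N^{j−1}) − rank(N^j), giving [2, 2]. So we have 2 block(s) of size 2 → block sizes [2, 2]

Assembling the blocks gives a Jordan form
J =
  [5, 1, 0, 0]
  [0, 5, 0, 0]
  [0, 0, 5, 1]
  [0, 0, 0, 5]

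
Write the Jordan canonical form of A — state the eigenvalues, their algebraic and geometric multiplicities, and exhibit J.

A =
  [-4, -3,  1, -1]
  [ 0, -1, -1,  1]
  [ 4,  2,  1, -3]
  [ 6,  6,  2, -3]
J_1(-4) ⊕ J_3(-1)

The characteristic polynomial is
  det(x·I − A) = x^4 + 7*x^3 + 15*x^2 + 13*x + 4 = (x + 1)^3*(x + 4)

Eigenvalues and multiplicities (the geometric multiplicity of λ is n − rank(A − λI), which equals the number of Jordan blocks for λ):
  λ = -4: algebraic multiplicity = 1, geometric multiplicity = 1
  λ = -1: algebraic multiplicity = 3, geometric multiplicity = 1

Determining the block sizes for each eigenvalue:
  λ = -4: one block (gm = 1), so the single block has size am = 1 → block sizes [1]
  λ = -1: one block (gm = 1), so the single block has size am = 3 → block sizes [3]

Assembling the blocks gives a Jordan form
J =
  [-4,  0,  0,  0]
  [ 0, -1,  1,  0]
  [ 0,  0, -1,  1]
  [ 0,  0,  0, -1]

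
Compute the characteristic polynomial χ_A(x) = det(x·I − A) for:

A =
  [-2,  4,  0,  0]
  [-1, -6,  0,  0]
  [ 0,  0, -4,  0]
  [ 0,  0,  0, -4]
x^4 + 16*x^3 + 96*x^2 + 256*x + 256

Expanding det(x·I − A) (e.g. by cofactor expansion or by noting that A is similar to its Jordan form J, which has the same characteristic polynomial as A) gives
  χ_A(x) = x^4 + 16*x^3 + 96*x^2 + 256*x + 256
which factors as (x + 4)^4. The eigenvalues (with algebraic multiplicities) are λ = -4 with multiplicity 4.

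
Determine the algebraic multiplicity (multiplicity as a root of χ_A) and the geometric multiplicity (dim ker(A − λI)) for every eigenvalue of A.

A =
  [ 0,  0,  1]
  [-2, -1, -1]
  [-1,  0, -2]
λ = -1: alg = 3, geom = 1

Step 1 — factor the characteristic polynomial to read off the algebraic multiplicities:
  χ_A(x) = (x + 1)^3

Step 2 — compute geometric multiplicities via the rank-nullity identity g(λ) = n − rank(A − λI):
  rank(A − (-1)·I) = 2, so dim ker(A − (-1)·I) = n − 2 = 1

Summary:
  λ = -1: algebraic multiplicity = 3, geometric multiplicity = 1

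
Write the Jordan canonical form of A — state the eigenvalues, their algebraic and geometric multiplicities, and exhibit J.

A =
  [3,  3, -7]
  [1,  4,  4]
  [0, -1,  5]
J_3(4)

The characteristic polynomial is
  det(x·I − A) = x^3 - 12*x^2 + 48*x - 64 = (x - 4)^3

Eigenvalues and multiplicities (the geometric multiplicity of λ is n − rank(A − λI), which equals the number of Jordan blocks for λ):
  λ = 4: algebraic multiplicity = 3, geometric multiplicity = 1

Determining the block sizes for each eigenvalue:
  λ = 4: one block (gm = 1), so the single block has size am = 3 → block sizes [3]

Assembling the blocks gives a Jordan form
J =
  [4, 1, 0]
  [0, 4, 1]
  [0, 0, 4]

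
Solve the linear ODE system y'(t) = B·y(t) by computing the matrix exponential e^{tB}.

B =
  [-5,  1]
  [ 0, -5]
e^{tB} =
  [exp(-5*t), t*exp(-5*t)]
  [0, exp(-5*t)]

Strategy: write B = P · J · P⁻¹ where J is a Jordan canonical form, so e^{tB} = P · e^{tJ} · P⁻¹, and e^{tJ} can be computed block-by-block.

B has Jordan form
J =
  [-5,  1]
  [ 0, -5]
(up to reordering of blocks).

Per-block formulas:
  For a 2×2 Jordan block J_2(-5): exp(t · J_2(-5)) = e^(-5t)·(I + t·N), where N is the 2×2 nilpotent shift.

After assembling e^{tJ} and conjugating by P, we get:

e^{tB} =
  [exp(-5*t), t*exp(-5*t)]
  [0, exp(-5*t)]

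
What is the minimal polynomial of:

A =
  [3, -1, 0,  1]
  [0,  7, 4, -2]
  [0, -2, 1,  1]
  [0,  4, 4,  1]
x^2 - 6*x + 9

The characteristic polynomial is χ_A(x) = (x - 3)^4, so the eigenvalues are known. The minimal polynomial is
  m_A(x) = Π_λ (x − λ)^{k_λ}
where k_λ is the size of the *largest* Jordan block for λ (equivalently, the smallest k with (A − λI)^k v = 0 for every generalised eigenvector v of λ).

  λ = 3: largest Jordan block has size 2, contributing (x − 3)^2

So m_A(x) = (x - 3)^2 = x^2 - 6*x + 9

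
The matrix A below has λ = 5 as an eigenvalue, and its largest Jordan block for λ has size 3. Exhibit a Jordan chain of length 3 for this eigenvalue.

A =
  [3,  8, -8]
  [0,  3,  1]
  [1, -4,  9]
A Jordan chain for λ = 5 of length 3:
v_1 = (-4, 1, 2)ᵀ
v_2 = (-2, 0, 1)ᵀ
v_3 = (1, 0, 0)ᵀ

Let N = A − (5)·I. We want v_3 with N^3 v_3 = 0 but N^2 v_3 ≠ 0; then v_{j-1} := N · v_j for j = 3, …, 2.

Pick v_3 = (1, 0, 0)ᵀ.
Then v_2 = N · v_3 = (-2, 0, 1)ᵀ.
Then v_1 = N · v_2 = (-4, 1, 2)ᵀ.

Sanity check: (A − (5)·I) v_1 = (0, 0, 0)ᵀ = 0. ✓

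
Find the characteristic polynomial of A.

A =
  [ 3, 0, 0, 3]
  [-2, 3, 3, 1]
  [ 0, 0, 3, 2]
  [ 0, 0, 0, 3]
x^4 - 12*x^3 + 54*x^2 - 108*x + 81

Expanding det(x·I − A) (e.g. by cofactor expansion or by noting that A is similar to its Jordan form J, which has the same characteristic polynomial as A) gives
  χ_A(x) = x^4 - 12*x^3 + 54*x^2 - 108*x + 81
which factors as (x - 3)^4. The eigenvalues (with algebraic multiplicities) are λ = 3 with multiplicity 4.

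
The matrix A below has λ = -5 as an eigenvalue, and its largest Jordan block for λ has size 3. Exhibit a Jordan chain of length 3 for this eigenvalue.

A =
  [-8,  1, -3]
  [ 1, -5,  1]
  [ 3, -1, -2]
A Jordan chain for λ = -5 of length 3:
v_1 = (1, 0, -1)ᵀ
v_2 = (-3, 1, 3)ᵀ
v_3 = (1, 0, 0)ᵀ

Let N = A − (-5)·I. We want v_3 with N^3 v_3 = 0 but N^2 v_3 ≠ 0; then v_{j-1} := N · v_j for j = 3, …, 2.

Pick v_3 = (1, 0, 0)ᵀ.
Then v_2 = N · v_3 = (-3, 1, 3)ᵀ.
Then v_1 = N · v_2 = (1, 0, -1)ᵀ.

Sanity check: (A − (-5)·I) v_1 = (0, 0, 0)ᵀ = 0. ✓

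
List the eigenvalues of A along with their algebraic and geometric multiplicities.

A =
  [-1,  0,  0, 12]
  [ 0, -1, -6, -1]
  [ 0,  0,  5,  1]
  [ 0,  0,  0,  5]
λ = -1: alg = 2, geom = 2; λ = 5: alg = 2, geom = 1

Step 1 — factor the characteristic polynomial to read off the algebraic multiplicities:
  χ_A(x) = (x - 5)^2*(x + 1)^2

Step 2 — compute geometric multiplicities via the rank-nullity identity g(λ) = n − rank(A − λI):
  rank(A − (-1)·I) = 2, so dim ker(A − (-1)·I) = n − 2 = 2
  rank(A − (5)·I) = 3, so dim ker(A − (5)·I) = n − 3 = 1

Summary:
  λ = -1: algebraic multiplicity = 2, geometric multiplicity = 2
  λ = 5: algebraic multiplicity = 2, geometric multiplicity = 1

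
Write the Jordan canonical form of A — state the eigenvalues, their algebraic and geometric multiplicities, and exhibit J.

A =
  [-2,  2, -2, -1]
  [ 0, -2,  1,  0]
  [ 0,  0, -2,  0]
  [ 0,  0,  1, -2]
J_3(-2) ⊕ J_1(-2)

The characteristic polynomial is
  det(x·I − A) = x^4 + 8*x^3 + 24*x^2 + 32*x + 16 = (x + 2)^4

Eigenvalues and multiplicities (the geometric multiplicity of λ is n − rank(A − λI), which equals the number of Jordan blocks for λ):
  λ = -2: algebraic multiplicity = 4, geometric multiplicity = 2

Determining the block sizes for each eigenvalue:
  λ = -2: with am = 4 and gm = 2, the partition is not yet determined (e.g. several partitions of 4 into 2 parts exist). Let N = A − (-2)·I. Computing rank(N^1) = 2, rank(N^2) = 1, rank(N^3) = 0; the number of blocks of size ≥ j is rank(N^{j−1}) − rank(N^j), giving [2, 1, 1]. So we have 1 block(s) of size 3, 1 block(s) of size 1 → block sizes [3, 1]

Assembling the blocks gives a Jordan form
J =
  [-2,  1,  0,  0]
  [ 0, -2,  1,  0]
  [ 0,  0, -2,  0]
  [ 0,  0,  0, -2]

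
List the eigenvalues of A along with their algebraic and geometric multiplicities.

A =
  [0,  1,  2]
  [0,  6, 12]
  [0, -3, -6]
λ = 0: alg = 3, geom = 2

Step 1 — factor the characteristic polynomial to read off the algebraic multiplicities:
  χ_A(x) = x^3

Step 2 — compute geometric multiplicities via the rank-nullity identity g(λ) = n − rank(A − λI):
  rank(A − (0)·I) = 1, so dim ker(A − (0)·I) = n − 1 = 2

Summary:
  λ = 0: algebraic multiplicity = 3, geometric multiplicity = 2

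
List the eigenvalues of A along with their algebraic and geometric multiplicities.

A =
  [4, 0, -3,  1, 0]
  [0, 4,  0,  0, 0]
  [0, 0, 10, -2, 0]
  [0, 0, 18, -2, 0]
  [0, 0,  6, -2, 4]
λ = 4: alg = 5, geom = 4

Step 1 — factor the characteristic polynomial to read off the algebraic multiplicities:
  χ_A(x) = (x - 4)^5

Step 2 — compute geometric multiplicities via the rank-nullity identity g(λ) = n − rank(A − λI):
  rank(A − (4)·I) = 1, so dim ker(A − (4)·I) = n − 1 = 4

Summary:
  λ = 4: algebraic multiplicity = 5, geometric multiplicity = 4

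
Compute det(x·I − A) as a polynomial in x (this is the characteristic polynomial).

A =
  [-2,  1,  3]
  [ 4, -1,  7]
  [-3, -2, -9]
x^3 + 12*x^2 + 48*x + 64

Expanding det(x·I − A) (e.g. by cofactor expansion or by noting that A is similar to its Jordan form J, which has the same characteristic polynomial as A) gives
  χ_A(x) = x^3 + 12*x^2 + 48*x + 64
which factors as (x + 4)^3. The eigenvalues (with algebraic multiplicities) are λ = -4 with multiplicity 3.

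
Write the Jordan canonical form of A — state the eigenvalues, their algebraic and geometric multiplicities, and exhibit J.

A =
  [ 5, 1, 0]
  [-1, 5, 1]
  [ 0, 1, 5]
J_3(5)

The characteristic polynomial is
  det(x·I − A) = x^3 - 15*x^2 + 75*x - 125 = (x - 5)^3

Eigenvalues and multiplicities (the geometric multiplicity of λ is n − rank(A − λI), which equals the number of Jordan blocks for λ):
  λ = 5: algebraic multiplicity = 3, geometric multiplicity = 1

Determining the block sizes for each eigenvalue:
  λ = 5: one block (gm = 1), so the single block has size am = 3 → block sizes [3]

Assembling the blocks gives a Jordan form
J =
  [5, 1, 0]
  [0, 5, 1]
  [0, 0, 5]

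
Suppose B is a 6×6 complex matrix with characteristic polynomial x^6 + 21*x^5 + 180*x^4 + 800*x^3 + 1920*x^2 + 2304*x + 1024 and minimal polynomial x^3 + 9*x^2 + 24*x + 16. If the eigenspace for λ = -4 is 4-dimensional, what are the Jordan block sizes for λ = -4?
Block sizes for λ = -4: [2, 1, 1, 1]

Step 1 — from the characteristic polynomial, algebraic multiplicity of λ = -4 is 5. From dim ker(B − (-4)·I) = 4, there are exactly 4 Jordan blocks for λ = -4.
Step 2 — from the minimal polynomial, the factor (x + 4)^2 tells us the largest block for λ = -4 has size 2.
Step 3 — with total size 5, 4 blocks, and largest block 2, the block sizes (in nonincreasing order) are [2, 1, 1, 1].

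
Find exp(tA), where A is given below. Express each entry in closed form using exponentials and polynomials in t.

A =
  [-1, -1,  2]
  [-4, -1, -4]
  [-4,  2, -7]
e^{tA} =
  [2*t*exp(-3*t) + exp(-3*t), -t*exp(-3*t), 2*t*exp(-3*t)]
  [-4*t*exp(-3*t), 2*t*exp(-3*t) + exp(-3*t), -4*t*exp(-3*t)]
  [-4*t*exp(-3*t), 2*t*exp(-3*t), -4*t*exp(-3*t) + exp(-3*t)]

Strategy: write A = P · J · P⁻¹ where J is a Jordan canonical form, so e^{tA} = P · e^{tJ} · P⁻¹, and e^{tJ} can be computed block-by-block.

A has Jordan form
J =
  [-3,  1,  0]
  [ 0, -3,  0]
  [ 0,  0, -3]
(up to reordering of blocks).

Per-block formulas:
  For a 2×2 Jordan block J_2(-3): exp(t · J_2(-3)) = e^(-3t)·(I + t·N), where N is the 2×2 nilpotent shift.
  For a 1×1 block at λ = -3: exp(t · [-3]) = [e^(-3t)].

After assembling e^{tJ} and conjugating by P, we get:

e^{tA} =
  [2*t*exp(-3*t) + exp(-3*t), -t*exp(-3*t), 2*t*exp(-3*t)]
  [-4*t*exp(-3*t), 2*t*exp(-3*t) + exp(-3*t), -4*t*exp(-3*t)]
  [-4*t*exp(-3*t), 2*t*exp(-3*t), -4*t*exp(-3*t) + exp(-3*t)]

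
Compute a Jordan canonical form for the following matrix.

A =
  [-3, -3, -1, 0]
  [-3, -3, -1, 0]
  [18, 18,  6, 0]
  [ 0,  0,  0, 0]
J_2(0) ⊕ J_1(0) ⊕ J_1(0)

The characteristic polynomial is
  det(x·I − A) = x^4

Eigenvalues and multiplicities (the geometric multiplicity of λ is n − rank(A − λI), which equals the number of Jordan blocks for λ):
  λ = 0: algebraic multiplicity = 4, geometric multiplicity = 3

Determining the block sizes for each eigenvalue:
  λ = 0: 3 blocks summing to 4 forces exactly one block of size 2 and the rest size 1 → block sizes [2, 1, 1]

Assembling the blocks gives a Jordan form
J =
  [0, 1, 0, 0]
  [0, 0, 0, 0]
  [0, 0, 0, 0]
  [0, 0, 0, 0]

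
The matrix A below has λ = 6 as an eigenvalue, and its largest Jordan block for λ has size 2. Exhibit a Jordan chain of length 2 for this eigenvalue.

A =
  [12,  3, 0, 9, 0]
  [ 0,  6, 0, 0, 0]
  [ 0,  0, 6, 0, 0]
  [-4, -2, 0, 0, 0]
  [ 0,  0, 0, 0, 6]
A Jordan chain for λ = 6 of length 2:
v_1 = (6, 0, 0, -4, 0)ᵀ
v_2 = (1, 0, 0, 0, 0)ᵀ

Let N = A − (6)·I. We want v_2 with N^2 v_2 = 0 but N^1 v_2 ≠ 0; then v_{j-1} := N · v_j for j = 2, …, 2.

Pick v_2 = (1, 0, 0, 0, 0)ᵀ.
Then v_1 = N · v_2 = (6, 0, 0, -4, 0)ᵀ.

Sanity check: (A − (6)·I) v_1 = (0, 0, 0, 0, 0)ᵀ = 0. ✓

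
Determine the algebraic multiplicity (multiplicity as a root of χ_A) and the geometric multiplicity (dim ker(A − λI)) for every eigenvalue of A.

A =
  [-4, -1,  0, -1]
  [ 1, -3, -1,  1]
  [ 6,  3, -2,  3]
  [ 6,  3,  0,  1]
λ = -2: alg = 4, geom = 2

Step 1 — factor the characteristic polynomial to read off the algebraic multiplicities:
  χ_A(x) = (x + 2)^4

Step 2 — compute geometric multiplicities via the rank-nullity identity g(λ) = n − rank(A − λI):
  rank(A − (-2)·I) = 2, so dim ker(A − (-2)·I) = n − 2 = 2

Summary:
  λ = -2: algebraic multiplicity = 4, geometric multiplicity = 2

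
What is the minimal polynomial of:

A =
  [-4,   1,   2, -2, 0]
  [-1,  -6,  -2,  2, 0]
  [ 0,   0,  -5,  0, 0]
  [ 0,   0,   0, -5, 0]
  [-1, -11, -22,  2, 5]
x^3 + 5*x^2 - 25*x - 125

The characteristic polynomial is χ_A(x) = (x - 5)*(x + 5)^4, so the eigenvalues are known. The minimal polynomial is
  m_A(x) = Π_λ (x − λ)^{k_λ}
where k_λ is the size of the *largest* Jordan block for λ (equivalently, the smallest k with (A − λI)^k v = 0 for every generalised eigenvector v of λ).

  λ = -5: largest Jordan block has size 2, contributing (x + 5)^2
  λ = 5: largest Jordan block has size 1, contributing (x − 5)

So m_A(x) = (x - 5)*(x + 5)^2 = x^3 + 5*x^2 - 25*x - 125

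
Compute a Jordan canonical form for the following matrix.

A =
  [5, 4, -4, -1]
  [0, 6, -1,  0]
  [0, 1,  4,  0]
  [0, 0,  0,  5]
J_2(5) ⊕ J_2(5)

The characteristic polynomial is
  det(x·I − A) = x^4 - 20*x^3 + 150*x^2 - 500*x + 625 = (x - 5)^4

Eigenvalues and multiplicities (the geometric multiplicity of λ is n − rank(A − λI), which equals the number of Jordan blocks for λ):
  λ = 5: algebraic multiplicity = 4, geometric multiplicity = 2

Determining the block sizes for each eigenvalue:
  λ = 5: with am = 4 and gm = 2, the partition is not yet determined (e.g. several partitions of 4 into 2 parts exist). Let N = A − (5)·I. Computing rank(N^1) = 2, rank(N^2) = 0; the number of blocks of size ≥ j is rank(N^{j−1}) − rank(N^j), giving [2, 2]. So we have 2 block(s) of size 2 → block sizes [2, 2]

Assembling the blocks gives a Jordan form
J =
  [5, 1, 0, 0]
  [0, 5, 0, 0]
  [0, 0, 5, 1]
  [0, 0, 0, 5]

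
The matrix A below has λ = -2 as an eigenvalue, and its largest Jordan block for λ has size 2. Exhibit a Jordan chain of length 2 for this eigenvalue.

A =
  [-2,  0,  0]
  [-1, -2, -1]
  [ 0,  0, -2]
A Jordan chain for λ = -2 of length 2:
v_1 = (0, -1, 0)ᵀ
v_2 = (1, 0, 0)ᵀ

Let N = A − (-2)·I. We want v_2 with N^2 v_2 = 0 but N^1 v_2 ≠ 0; then v_{j-1} := N · v_j for j = 2, …, 2.

Pick v_2 = (1, 0, 0)ᵀ.
Then v_1 = N · v_2 = (0, -1, 0)ᵀ.

Sanity check: (A − (-2)·I) v_1 = (0, 0, 0)ᵀ = 0. ✓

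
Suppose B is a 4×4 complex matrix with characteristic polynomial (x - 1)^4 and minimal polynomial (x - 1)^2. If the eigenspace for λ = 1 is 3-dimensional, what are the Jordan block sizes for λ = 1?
Block sizes for λ = 1: [2, 1, 1]

Step 1 — from the characteristic polynomial, algebraic multiplicity of λ = 1 is 4. From dim ker(B − (1)·I) = 3, there are exactly 3 Jordan blocks for λ = 1.
Step 2 — from the minimal polynomial, the factor (x − 1)^2 tells us the largest block for λ = 1 has size 2.
Step 3 — with total size 4, 3 blocks, and largest block 2, the block sizes (in nonincreasing order) are [2, 1, 1].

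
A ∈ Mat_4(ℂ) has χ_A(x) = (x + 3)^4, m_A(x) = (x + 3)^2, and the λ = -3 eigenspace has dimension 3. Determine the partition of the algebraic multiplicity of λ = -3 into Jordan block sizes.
Block sizes for λ = -3: [2, 1, 1]

Step 1 — from the characteristic polynomial, algebraic multiplicity of λ = -3 is 4. From dim ker(A − (-3)·I) = 3, there are exactly 3 Jordan blocks for λ = -3.
Step 2 — from the minimal polynomial, the factor (x + 3)^2 tells us the largest block for λ = -3 has size 2.
Step 3 — with total size 4, 3 blocks, and largest block 2, the block sizes (in nonincreasing order) are [2, 1, 1].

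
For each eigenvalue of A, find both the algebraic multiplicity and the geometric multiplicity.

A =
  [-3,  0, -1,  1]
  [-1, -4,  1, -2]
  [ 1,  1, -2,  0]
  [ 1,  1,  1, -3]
λ = -3: alg = 4, geom = 2

Step 1 — factor the characteristic polynomial to read off the algebraic multiplicities:
  χ_A(x) = (x + 3)^4

Step 2 — compute geometric multiplicities via the rank-nullity identity g(λ) = n − rank(A − λI):
  rank(A − (-3)·I) = 2, so dim ker(A − (-3)·I) = n − 2 = 2

Summary:
  λ = -3: algebraic multiplicity = 4, geometric multiplicity = 2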